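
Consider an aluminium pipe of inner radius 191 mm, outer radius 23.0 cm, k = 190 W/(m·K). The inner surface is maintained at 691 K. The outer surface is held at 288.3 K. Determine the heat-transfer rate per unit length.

Q' = 2πk·ΔT/ln(r₂/r₁) = 2π × 190 × 402.7 / ln(0.230/0.191) = 2.59×10^6 W/m

Q' = 2590 kW/m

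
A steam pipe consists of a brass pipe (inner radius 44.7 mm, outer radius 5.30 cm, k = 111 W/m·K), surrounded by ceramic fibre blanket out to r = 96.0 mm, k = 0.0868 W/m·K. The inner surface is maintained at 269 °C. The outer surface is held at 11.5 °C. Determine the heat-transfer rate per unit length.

Treat each layer as a resistance in series:
  R'_brass = ln(0.0530/0.0447)/(2πk) = 0.1703/(2π·111) = 2.442×10^-4 m·K/W
  R'_ceramic fibre blanket = ln(0.0960/0.0530)/(2πk) = 0.5941/(2π·0.0868) = 1.089 m·K/W
ΣR = 2.442×10^-4 + 1.089 = 1.089 m·K/W
Q' = ΔT/ΣR = (269 °C − 11.5 °C)/1.089 = 236 W/m

Q' = 236 W/m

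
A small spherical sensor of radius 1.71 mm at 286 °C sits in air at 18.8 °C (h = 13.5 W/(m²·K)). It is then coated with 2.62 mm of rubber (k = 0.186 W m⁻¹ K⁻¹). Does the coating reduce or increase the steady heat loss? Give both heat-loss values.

increases: 0.133 → 0.574 W

Critical radius for a sphere: r_cr = 2k/h = 0.0276 m = 2.76 cm.
Outer radius after coating: r₂ = 0.00171 + 0.00262 = 0.00433 m.
Since r₁ < r_cr and r₂ ≤ r_cr, the coating moves toward the maximum at r_cr — heat loss rises.
Bare: R = 1/(4πr₁²h) = 2016 K/W; Q = 267.2/2016 = 0.133 W.
Coated: R = R_cond + R_conv = 465.8 K/W; Q = 267.2/465.8 = 0.574 W.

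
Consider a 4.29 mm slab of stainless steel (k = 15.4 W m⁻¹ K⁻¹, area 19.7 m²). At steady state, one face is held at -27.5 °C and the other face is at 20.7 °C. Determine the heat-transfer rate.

Q = kA·ΔT/L = 15.4 × 19.7 × |-27.5 °C − 20.7 °C| / 0.00429 = 3.41×10^6 W

Q = 3410 kW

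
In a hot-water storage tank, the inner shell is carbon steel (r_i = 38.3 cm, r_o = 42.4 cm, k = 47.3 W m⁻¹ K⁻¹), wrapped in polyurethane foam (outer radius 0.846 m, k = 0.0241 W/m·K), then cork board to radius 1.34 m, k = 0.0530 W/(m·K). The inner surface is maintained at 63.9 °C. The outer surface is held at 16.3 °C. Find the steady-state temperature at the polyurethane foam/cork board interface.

T = 23.2 °C

Resistance network (inner→outer):
  R_carbon steel = (1/0.383 − 1/0.424)/(4πk) = 0.2525/(4π·47.3) = 4.248×10^-4 K/W
  R_polyurethane foam = (1/0.424 − 1/0.846)/(4πk) = 1.176/(4π·0.0241) = 3.885 K/W
  R_cork board = (1/0.846 − 1/1.34)/(4πk) = 0.4358/(4π·0.0530) = 0.6543 K/W
ΣR = 4.248×10^-4 + 3.885 + 0.6543 = 4.540 K/W
Q = ΔT/ΣR = (63.9 °C − 16.3 °C)/4.540 = 10.48 W
From the inner boundary to the polyurethane foam/cork board interface, ΣR_partial = 3.885 K/W.
T_interface = T_in − Q·ΣR_partial = 63.9 °C − (10.48)(3.885) = 23.2 °C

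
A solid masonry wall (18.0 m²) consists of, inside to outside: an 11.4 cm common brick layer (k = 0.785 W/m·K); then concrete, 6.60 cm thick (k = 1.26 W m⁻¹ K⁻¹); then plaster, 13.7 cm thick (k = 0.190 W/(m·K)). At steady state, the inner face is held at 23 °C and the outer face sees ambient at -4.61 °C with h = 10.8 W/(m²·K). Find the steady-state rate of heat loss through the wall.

Q = 491 W

Treat each layer as a resistance in series:
  R_common brick = L/(kA) = 0.114/(0.785·18.0) = 0.008068 K/W
  R_concrete = L/(kA) = 0.0660/(1.26·18.0) = 0.002910 K/W
  R_plaster = L/(kA) = 0.137/(0.190·18.0) = 0.04006 K/W
  R_conv,out = 1/(hA) = 1/(10.8·18.0) = 0.005144 K/W
ΣR = 0.008068 + 0.002910 + 0.04006 + 0.005144 = 0.05618 K/W
Q = ΔT/ΣR = (23 °C − -4.61 °C)/0.05618 = 491 W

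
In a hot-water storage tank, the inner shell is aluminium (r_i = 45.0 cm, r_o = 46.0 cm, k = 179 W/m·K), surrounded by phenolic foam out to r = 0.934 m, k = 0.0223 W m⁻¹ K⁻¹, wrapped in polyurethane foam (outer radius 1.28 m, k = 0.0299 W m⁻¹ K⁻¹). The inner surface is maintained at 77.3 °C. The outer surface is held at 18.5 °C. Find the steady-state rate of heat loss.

Series thermal resistances, inner to outer:
  R_aluminium = (1/0.450 − 1/0.460)/(4πk) = 0.04831/(4π·179) = 2.148×10^-5 K/W
  R_phenolic foam = (1/0.460 − 1/0.934)/(4πk) = 1.103/(4π·0.0223) = 3.937 K/W
  R_polyurethane foam = (1/0.934 − 1/1.28)/(4πk) = 0.2894/(4π·0.0299) = 0.7703 K/W
ΣR = 2.148×10^-5 + 3.937 + 0.7703 = 4.707 K/W
Q = ΔT/ΣR = (77.3 °C − 18.5 °C)/4.707 = 12.5 W

Q = 12.5 W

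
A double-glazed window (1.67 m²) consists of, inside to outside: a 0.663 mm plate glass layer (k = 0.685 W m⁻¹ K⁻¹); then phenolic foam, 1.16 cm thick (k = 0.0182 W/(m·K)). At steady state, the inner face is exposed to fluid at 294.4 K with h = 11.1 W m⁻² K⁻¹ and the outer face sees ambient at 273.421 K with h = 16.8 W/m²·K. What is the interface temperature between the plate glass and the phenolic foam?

T = 292.0 K

Treat each layer as a resistance in series:
  R_conv,in = 1/(hA) = 1/(11.1·1.67) = 0.05395 K/W
  R_plate glass = L/(kA) = 6.63×10^-4/(0.685·1.67) = 5.796×10^-4 K/W
  R_phenolic foam = L/(kA) = 0.0116/(0.0182·1.67) = 0.3817 K/W
  R_conv,out = 1/(hA) = 1/(16.8·1.67) = 0.03564 K/W
ΣR = 0.05395 + 5.796×10^-4 + 0.3817 + 0.03564 = 0.4719 K/W
Q = ΔT/ΣR = (294.4 K − 273.421 K)/0.4719 = 44.46 W
From the inner boundary to the plate glass/phenolic foam interface, ΣR_partial = 0.05453 K/W.
T_interface = T_in − Q·ΣR_partial = 294.4 K − (44.46)(0.05453) = 292.0 K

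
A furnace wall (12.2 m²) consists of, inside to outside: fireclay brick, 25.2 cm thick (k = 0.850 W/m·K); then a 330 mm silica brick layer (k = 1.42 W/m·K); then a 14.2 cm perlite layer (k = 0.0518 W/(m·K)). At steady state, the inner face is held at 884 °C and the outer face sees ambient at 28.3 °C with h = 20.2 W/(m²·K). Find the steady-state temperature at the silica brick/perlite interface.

T = 748 °C

Resistance network (inner→outer):
  R_fireclay brick = L/(kA) = 0.252/(0.850·12.2) = 0.02430 K/W
  R_silica brick = L/(kA) = 0.330/(1.42·12.2) = 0.01905 K/W
  R_perlite = L/(kA) = 0.142/(0.0518·12.2) = 0.2247 K/W
  R_conv,out = 1/(hA) = 1/(20.2·12.2) = 0.004058 K/W
ΣR = 0.02430 + 0.01905 + 0.2247 + 0.004058 = 0.2721 K/W
Q = ΔT/ΣR = (884 °C − 28.3 °C)/0.2721 = 3145 W
From the inner boundary to the silica brick/perlite interface, ΣR_partial = 0.04335 K/W.
T_interface = T_in − Q·ΣR_partial = 884 °C − (3145)(0.04335) = 748 °C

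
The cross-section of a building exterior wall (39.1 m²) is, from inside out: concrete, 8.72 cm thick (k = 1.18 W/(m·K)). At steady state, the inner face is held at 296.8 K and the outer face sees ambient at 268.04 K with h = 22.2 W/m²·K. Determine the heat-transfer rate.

Q = 9.45 kW

Series thermal resistances, inner to outer:
  R_concrete = L/(kA) = 0.0872/(1.18·39.1) = 0.001890 K/W
  R_conv,out = 1/(hA) = 1/(22.2·39.1) = 0.001152 K/W
ΣR = 0.001890 + 0.001152 = 0.003042 K/W
Q = ΔT/ΣR = (296.8 K − 268.04 K)/0.003042 = 9450 W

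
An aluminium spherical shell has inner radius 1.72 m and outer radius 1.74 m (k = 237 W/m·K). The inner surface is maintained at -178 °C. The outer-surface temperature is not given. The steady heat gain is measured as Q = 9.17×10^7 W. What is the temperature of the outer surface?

T_out = 27.8 °C

Series resistances:
  R_aluminium = (1/1.72 − 1/1.74)/(4πk) = 0.006683/(4π·237) = 2.244×10^-6 K/W
ΣR = 2.244×10^-6 K/W
ΔT = Q·ΣR = 9.17×10^7 × 2.244×10^-6 = 205.8 K
Heat flows inward, so T_out = T_in + ΔT = -178 + 205.8 = 27.8 °C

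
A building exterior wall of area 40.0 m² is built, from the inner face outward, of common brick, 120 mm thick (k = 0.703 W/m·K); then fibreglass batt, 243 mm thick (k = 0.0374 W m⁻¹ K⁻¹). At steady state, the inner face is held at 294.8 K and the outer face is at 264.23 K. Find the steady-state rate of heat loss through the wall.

Treat each layer as a resistance in series:
  R_common brick = L/(kA) = 0.120/(0.703·40.0) = 0.004267 K/W
  R_fibreglass batt = L/(kA) = 0.243/(0.0374·40.0) = 0.1624 K/W
ΣR = 0.004267 + 0.1624 = 0.1667 K/W
Q = ΔT/ΣR = (294.8 K − 264.23 K)/0.1667 = 183 W

Q = 183 W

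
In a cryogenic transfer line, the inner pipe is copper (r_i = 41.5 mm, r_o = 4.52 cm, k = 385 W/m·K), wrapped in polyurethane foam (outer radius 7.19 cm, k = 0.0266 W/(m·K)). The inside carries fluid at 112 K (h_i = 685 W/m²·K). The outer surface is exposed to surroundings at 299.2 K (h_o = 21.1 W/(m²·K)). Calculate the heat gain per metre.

Q' = 64.8 W/m

Series thermal resistances, inner to outer:
  R'_conv,in = 1/(2πr h) = 1/(2π·0.0415·685) = 0.005599 m·K/W
  R'_copper = ln(0.0452/0.0415)/(2πk) = 0.08540/(2π·385) = 3.530×10^-5 m·K/W
  R'_polyurethane foam = ln(0.0719/0.0452)/(2πk) = 0.4642/(2π·0.0266) = 2.777 m·K/W
  R'_conv,out = 1/(2πr h) = 1/(2π·0.0719·21.1) = 0.1049 m·K/W
ΣR = 0.005599 + 3.530×10^-5 + 2.777 + 0.1049 = 2.888 m·K/W
Q' = ΔT/ΣR = (112 K − 299.2 K)/2.888 = -64.8 W/m
(Negative Q' ⇒ heat flows inward; heat gain = 64.8 W/m.)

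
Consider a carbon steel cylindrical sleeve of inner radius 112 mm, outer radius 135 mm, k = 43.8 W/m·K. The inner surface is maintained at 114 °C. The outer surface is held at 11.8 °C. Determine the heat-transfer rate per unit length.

Q' = 2πk·ΔT/ln(r₂/r₁) = 2π × 43.8 × 102.2 / ln(0.135/0.112) = 1.51×10^5 W/m

Q' = 151 kW/m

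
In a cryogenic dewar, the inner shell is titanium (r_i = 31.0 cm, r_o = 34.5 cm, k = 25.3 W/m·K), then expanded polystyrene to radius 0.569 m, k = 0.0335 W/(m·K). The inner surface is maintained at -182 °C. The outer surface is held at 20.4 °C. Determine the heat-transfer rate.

Q = 74.6 W

Resistance network (inner→outer):
  R_titanium = (1/0.310 − 1/0.345)/(4πk) = 0.3273/(4π·25.3) = 0.001029 K/W
  R_expanded polystyrene = (1/0.345 − 1/0.569)/(4πk) = 1.141/(4π·0.0335) = 2.711 K/W
ΣR = 0.001029 + 2.711 = 2.712 K/W
Q = ΔT/ΣR = (-182 °C − 20.4 °C)/2.712 = -74.6 W
(Negative Q ⇒ heat flows inward; heat gain = 74.6 W.)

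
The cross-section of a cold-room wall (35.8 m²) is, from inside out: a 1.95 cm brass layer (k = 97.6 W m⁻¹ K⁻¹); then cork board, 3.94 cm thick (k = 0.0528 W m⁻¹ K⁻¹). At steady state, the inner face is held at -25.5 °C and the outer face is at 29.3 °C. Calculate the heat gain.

Series thermal resistances, inner to outer:
  R_brass = L/(kA) = 0.0195/(97.6·35.8) = 5.581×10^-6 K/W
  R_cork board = L/(kA) = 0.0394/(0.0528·35.8) = 0.02084 K/W
ΣR = 5.581×10^-6 + 0.02084 = 0.02085 K/W
Q = ΔT/ΣR = (-25.5 °C − 29.3 °C)/0.02085 = -2630 W
(Negative Q ⇒ heat flows inward; heat gain = 2630 W.)

Q = 2630 W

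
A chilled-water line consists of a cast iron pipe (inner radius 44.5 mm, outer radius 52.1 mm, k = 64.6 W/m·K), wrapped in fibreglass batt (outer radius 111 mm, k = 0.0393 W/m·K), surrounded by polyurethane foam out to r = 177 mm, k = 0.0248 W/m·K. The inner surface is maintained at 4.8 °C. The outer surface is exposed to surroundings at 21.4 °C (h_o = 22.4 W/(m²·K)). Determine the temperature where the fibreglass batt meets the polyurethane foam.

T = 13.1 °C

Treat each layer as a resistance in series:
  R'_cast iron = ln(0.0521/0.0445)/(2πk) = 0.1577/(2π·64.6) = 3.885×10^-4 m·K/W
  R'_fibreglass batt = ln(0.111/0.0521)/(2πk) = 0.7564/(2π·0.0393) = 3.063 m·K/W
  R'_polyurethane foam = ln(0.177/0.111)/(2πk) = 0.4666/(2π·0.0248) = 2.995 m·K/W
  R'_conv,out = 1/(2πr h) = 1/(2π·0.177·22.4) = 0.04014 m·K/W
ΣR = 3.885×10^-4 + 3.063 + 2.995 + 0.04014 = 6.099 m·K/W
Q' = ΔT/ΣR = (4.8 °C − 21.4 °C)/6.099 = -2.722 W/m
From the inner boundary to the fibreglass batt/polyurethane foam interface, ΣR_partial = 3.063 m·K/W.
T_interface = T_in − Q'·ΣR_partial = 4.8 °C − (-2.722)(3.063) = 13.1 °C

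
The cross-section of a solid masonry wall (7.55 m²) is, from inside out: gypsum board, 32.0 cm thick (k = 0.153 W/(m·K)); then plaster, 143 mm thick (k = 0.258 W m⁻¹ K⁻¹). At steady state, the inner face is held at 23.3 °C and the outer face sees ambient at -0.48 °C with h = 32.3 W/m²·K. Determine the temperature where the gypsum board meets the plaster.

Treat each layer as a resistance in series:
  R_gypsum board = L/(kA) = 0.320/(0.153·7.55) = 0.2770 K/W
  R_plaster = L/(kA) = 0.143/(0.258·7.55) = 0.07341 K/W
  R_conv,out = 1/(hA) = 1/(32.3·7.55) = 0.004101 K/W
ΣR = 0.2770 + 0.07341 + 0.004101 = 0.3545 K/W
Q = ΔT/ΣR = (23.3 °C − -0.48 °C)/0.3545 = 67.08 W
From the inner boundary to the gypsum board/plaster interface, ΣR_partial = 0.2770 K/W.
T_interface = T_in − Q·ΣR_partial = 23.3 °C − (67.08)(0.2770) = 4.72 °C

T = 4.72 °C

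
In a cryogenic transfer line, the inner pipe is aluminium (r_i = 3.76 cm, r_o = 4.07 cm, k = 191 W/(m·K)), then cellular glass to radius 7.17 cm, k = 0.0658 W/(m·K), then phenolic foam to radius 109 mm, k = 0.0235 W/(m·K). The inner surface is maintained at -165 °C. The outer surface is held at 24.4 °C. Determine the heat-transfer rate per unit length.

Q' = 45.0 W/m

Resistance network (inner→outer):
  R'_aluminium = ln(0.0407/0.0376)/(2πk) = 0.07922/(2π·191) = 6.602×10^-5 m·K/W
  R'_cellular glass = ln(0.0717/0.0407)/(2πk) = 0.5663/(2π·0.0658) = 1.370 m·K/W
  R'_phenolic foam = ln(0.109/0.0717)/(2πk) = 0.4189/(2π·0.0235) = 2.837 m·K/W
ΣR = 6.602×10^-5 + 1.370 + 2.837 = 4.207 m·K/W
Q' = ΔT/ΣR = (-165 °C − 24.4 °C)/4.207 = -45.0 W/m
(Negative Q' ⇒ heat flows inward; heat gain = 45.0 W/m.)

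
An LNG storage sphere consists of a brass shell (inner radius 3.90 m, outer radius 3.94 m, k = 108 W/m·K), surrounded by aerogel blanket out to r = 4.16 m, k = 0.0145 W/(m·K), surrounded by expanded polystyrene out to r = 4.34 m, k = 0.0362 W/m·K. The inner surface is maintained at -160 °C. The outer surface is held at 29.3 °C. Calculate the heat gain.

Series thermal resistances, inner to outer:
  R_brass = (1/3.90 − 1/3.94)/(4πk) = 0.002603/(4π·108) = 1.918×10^-6 K/W
  R_aerogel blanket = (1/3.94 − 1/4.16)/(4πk) = 0.01342/(4π·0.0145) = 0.07366 K/W
  R_expanded polystyrene = (1/4.16 − 1/4.34)/(4πk) = 0.009970/(4π·0.0362) = 0.02192 K/W
ΣR = 1.918×10^-6 + 0.07366 + 0.02192 = 0.09558 K/W
Q = ΔT/ΣR = (-160 °C − 29.3 °C)/0.09558 = -1980 W
(Negative Q ⇒ heat flows inward; heat gain = 1980 W.)

Q = 1980 W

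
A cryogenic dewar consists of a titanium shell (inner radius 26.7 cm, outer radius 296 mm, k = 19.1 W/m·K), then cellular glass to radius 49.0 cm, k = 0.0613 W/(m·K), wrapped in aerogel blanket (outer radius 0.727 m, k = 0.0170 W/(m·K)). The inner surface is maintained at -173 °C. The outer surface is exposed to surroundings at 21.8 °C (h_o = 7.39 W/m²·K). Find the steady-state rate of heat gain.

Treat each layer as a resistance in series:
  R_titanium = (1/0.267 − 1/0.296)/(4πk) = 0.3669/(4π·19.1) = 0.001529 K/W
  R_cellular glass = (1/0.296 − 1/0.490)/(4πk) = 1.338/(4π·0.0613) = 1.736 K/W
  R_aerogel blanket = (1/0.490 − 1/0.727)/(4πk) = 0.6653/(4π·0.0170) = 3.114 K/W
  R_conv,out = 1/(4πr²h) = 1/(4π·0.727²·7.39) = 0.02037 K/W
ΣR = 0.001529 + 1.736 + 3.114 + 0.02037 = 4.872 K/W
Q = ΔT/ΣR = (-173 °C − 21.8 °C)/4.872 = -40.0 W
(Negative Q ⇒ heat flows inward; heat gain = 40.0 W.)

Q = 40.0 W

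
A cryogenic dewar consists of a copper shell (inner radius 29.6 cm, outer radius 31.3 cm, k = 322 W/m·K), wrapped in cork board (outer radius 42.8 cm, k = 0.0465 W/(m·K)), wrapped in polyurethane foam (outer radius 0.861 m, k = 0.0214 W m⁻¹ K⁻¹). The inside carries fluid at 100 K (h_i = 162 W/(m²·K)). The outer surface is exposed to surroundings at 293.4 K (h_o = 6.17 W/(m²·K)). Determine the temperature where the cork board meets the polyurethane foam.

Treat each layer as a resistance in series:
  R_conv,in = 1/(4πr²h) = 1/(4π·0.296²·162) = 0.005606 K/W
  R_copper = (1/0.296 − 1/0.313)/(4πk) = 0.1835/(4π·322) = 4.535×10^-5 K/W
  R_cork board = (1/0.313 − 1/0.428)/(4πk) = 0.8584/(4π·0.0465) = 1.469 K/W
  R_polyurethane foam = (1/0.428 − 1/0.861)/(4πk) = 1.175/(4π·0.0214) = 4.369 K/W
  R_conv,out = 1/(4πr²h) = 1/(4π·0.861²·6.17) = 0.01740 K/W
ΣR = 0.005606 + 4.535×10^-5 + 1.469 + 4.369 + 0.01740 = 5.861 K/W
Q = ΔT/ΣR = (100 K − 293.4 K)/5.861 = -33.00 W
From the inner boundary to the cork board/polyurethane foam interface, ΣR_partial = 1.475 K/W.
T_interface = T_in − Q·ΣR_partial = 100 K − (-33.00)(1.475) = 149 K

T = 149 K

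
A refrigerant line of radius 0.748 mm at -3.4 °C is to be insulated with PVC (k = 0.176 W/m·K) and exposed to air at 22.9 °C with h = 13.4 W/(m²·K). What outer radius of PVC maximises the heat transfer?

For a cylinder, r_cr = k_ins/h = 0.176/13.4 = 0.0131 m = 1.31 cm

r_cr = 1.31 cm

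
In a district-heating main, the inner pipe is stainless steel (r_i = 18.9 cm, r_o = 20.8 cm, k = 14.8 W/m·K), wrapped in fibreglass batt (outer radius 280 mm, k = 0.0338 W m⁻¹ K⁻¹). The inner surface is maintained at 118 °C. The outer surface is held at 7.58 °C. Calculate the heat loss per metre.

Treat each layer as a resistance in series:
  R'_stainless steel = ln(0.208/0.189)/(2πk) = 0.09579/(2π·14.8) = 0.001030 m·K/W
  R'_fibreglass batt = ln(0.280/0.208)/(2πk) = 0.2973/(2π·0.0338) = 1.400 m·K/W
ΣR = 0.001030 + 1.400 = 1.401 m·K/W
Q' = ΔT/ΣR = (118 °C − 7.58 °C)/1.401 = 78.8 W/m

Q' = 78.8 W/m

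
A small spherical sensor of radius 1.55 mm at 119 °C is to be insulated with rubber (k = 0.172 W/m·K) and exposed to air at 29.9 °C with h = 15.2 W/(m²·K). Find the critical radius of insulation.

r_cr = 2.26 cm

For a sphere, r_cr = 2k_ins/h = 2·0.172/15.2 = 0.0226 m = 2.26 cm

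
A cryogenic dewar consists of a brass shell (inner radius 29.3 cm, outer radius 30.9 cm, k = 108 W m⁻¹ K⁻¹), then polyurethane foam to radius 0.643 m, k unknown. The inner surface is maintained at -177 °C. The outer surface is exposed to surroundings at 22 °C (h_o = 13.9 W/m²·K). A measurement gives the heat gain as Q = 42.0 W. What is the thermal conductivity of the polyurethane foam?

k = 0.0283 W/m·K

ΣR = ΔT/Q = |-177 − 22|/42.0 = 4.738 K/W
Known resistances:
  R_brass = (1/0.293 − 1/0.309)/(4πk) = 0.1767/(4π·108) = 1.302×10^-4 K/W
  R_conv,out = 1/(4πr²h) = 1/(4π·0.643²·13.9) = 0.01385 K/W
R_polyurethane foam = ΣR − ΣR_known = 4.738 − 0.01398 = 4.724 K/W
(1/r₁−1/r₂)/(4πk) = 4.724 ⇒ k = 1.681/(4π·4.724) = 0.0283 W/m·K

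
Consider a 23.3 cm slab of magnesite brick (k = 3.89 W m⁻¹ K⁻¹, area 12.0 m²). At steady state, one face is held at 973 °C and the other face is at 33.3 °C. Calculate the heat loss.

Q = 1.88×10^5 W

Q = kA·ΔT/L = 3.89 × 12.0 × |973 °C − 33.3 °C| / 0.233 = 1.88×10^5 W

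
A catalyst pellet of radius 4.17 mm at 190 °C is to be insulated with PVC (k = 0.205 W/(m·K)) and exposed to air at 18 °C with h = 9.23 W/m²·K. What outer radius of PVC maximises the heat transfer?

r_cr = 4.44 cm

For a sphere, r_cr = 2k_ins/h = 2·0.205/9.23 = 0.0444 m = 4.44 cm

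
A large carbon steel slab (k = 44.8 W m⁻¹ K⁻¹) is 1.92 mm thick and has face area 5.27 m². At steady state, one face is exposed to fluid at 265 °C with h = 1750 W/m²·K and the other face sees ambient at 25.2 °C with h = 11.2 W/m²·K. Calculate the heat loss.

Q = 14100 W

Series thermal resistances, inner to outer:
  R_conv,in = 1/(hA) = 1/(1750·5.27) = 1.084×10^-4 K/W
  R_carbon steel = L/(kA) = 0.00192/(44.8·5.27) = 8.132×10^-6 K/W
  R_conv,out = 1/(hA) = 1/(11.2·5.27) = 0.01694 K/W
ΣR = 1.084×10^-4 + 8.132×10^-6 + 0.01694 = 0.01706 K/W
Q = ΔT/ΣR = (265 °C − 25.2 °C)/0.01706 = 14100 W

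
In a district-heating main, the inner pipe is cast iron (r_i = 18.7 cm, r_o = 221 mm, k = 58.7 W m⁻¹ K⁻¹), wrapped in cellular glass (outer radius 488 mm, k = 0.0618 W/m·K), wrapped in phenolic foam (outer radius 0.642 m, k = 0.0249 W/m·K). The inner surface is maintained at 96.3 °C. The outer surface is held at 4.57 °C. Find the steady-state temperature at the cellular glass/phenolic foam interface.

Resistance network (inner→outer):
  R'_cast iron = ln(0.221/0.187)/(2πk) = 0.1671/(2π·58.7) = 4.529×10^-4 m·K/W
  R'_cellular glass = ln(0.488/0.221)/(2πk) = 0.7922/(2π·0.0618) = 2.040 m·K/W
  R'_phenolic foam = ln(0.642/0.488)/(2πk) = 0.2743/(2π·0.0249) = 1.753 m·K/W
ΣR = 4.529×10^-4 + 2.040 + 1.753 = 3.793 m·K/W
Q' = ΔT/ΣR = (96.3 °C − 4.57 °C)/3.793 = 24.18 W/m
From the inner boundary to the cellular glass/phenolic foam interface, ΣR_partial = 2.040 m·K/W.
T_interface = T_in − Q'·ΣR_partial = 96.3 °C − (24.18)(2.040) = 47.0 °C

T = 47.0 °C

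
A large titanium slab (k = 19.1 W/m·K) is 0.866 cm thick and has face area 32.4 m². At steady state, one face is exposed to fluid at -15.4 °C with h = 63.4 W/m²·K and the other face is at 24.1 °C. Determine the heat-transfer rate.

Treat each layer as a resistance in series:
  R_conv,in = 1/(hA) = 1/(63.4·32.4) = 4.868×10^-4 K/W
  R_titanium = L/(kA) = 0.00866/(19.1·32.4) = 1.399×10^-5 K/W
ΣR = 4.868×10^-4 + 1.399×10^-5 = 5.008×10^-4 K/W
Q = ΔT/ΣR = (-15.4 °C − 24.1 °C)/5.008×10^-4 = -78900 W
(Negative Q ⇒ heat flows inward; heat gain = 78900 W.)

Q = 78900 W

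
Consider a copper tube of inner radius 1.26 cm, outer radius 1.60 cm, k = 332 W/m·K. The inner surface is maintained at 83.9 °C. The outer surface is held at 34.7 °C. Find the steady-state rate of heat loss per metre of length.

Q' = 430 kW/m

Q' = 2πk·ΔT/ln(r₂/r₁) = 2π × 332 × 49.2 / ln(0.0160/0.0126) = 4.30×10^5 W/m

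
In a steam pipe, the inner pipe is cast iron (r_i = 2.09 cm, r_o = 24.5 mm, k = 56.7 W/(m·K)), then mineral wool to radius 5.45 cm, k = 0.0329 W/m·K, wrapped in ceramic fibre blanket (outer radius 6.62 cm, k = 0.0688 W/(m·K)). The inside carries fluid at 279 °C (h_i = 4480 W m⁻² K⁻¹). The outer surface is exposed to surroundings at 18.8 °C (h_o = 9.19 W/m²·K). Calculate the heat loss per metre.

Resistance network (inner→outer):
  R'_conv,in = 1/(2πr h) = 1/(2π·0.0209·4480) = 0.001700 m·K/W
  R'_cast iron = ln(0.0245/0.0209)/(2πk) = 0.1589/(2π·56.7) = 4.461×10^-4 m·K/W
  R'_mineral wool = ln(0.0545/0.0245)/(2πk) = 0.7995/(2π·0.0329) = 3.868 m·K/W
  R'_ceramic fibre blanket = ln(0.0662/0.0545)/(2πk) = 0.1945/(2π·0.0688) = 0.4499 m·K/W
  R'_conv,out = 1/(2πr h) = 1/(2π·0.0662·9.19) = 0.2616 m·K/W
ΣR = 0.001700 + 4.461×10^-4 + 3.868 + 0.4499 + 0.2616 = 4.582 m·K/W
Q' = ΔT/ΣR = (279 °C − 18.8 °C)/4.582 = 56.8 W/m

Q' = 56.8 W/m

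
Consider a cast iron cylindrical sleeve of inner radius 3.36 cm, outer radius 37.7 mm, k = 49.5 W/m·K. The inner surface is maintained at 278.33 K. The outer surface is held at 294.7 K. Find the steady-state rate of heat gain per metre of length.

Q' = 2πk·ΔT/ln(r₂/r₁) = 2π × 49.5 × 16.37 / ln(0.0377/0.0336) = 44200 W/m

Q' = 44.2 kW/m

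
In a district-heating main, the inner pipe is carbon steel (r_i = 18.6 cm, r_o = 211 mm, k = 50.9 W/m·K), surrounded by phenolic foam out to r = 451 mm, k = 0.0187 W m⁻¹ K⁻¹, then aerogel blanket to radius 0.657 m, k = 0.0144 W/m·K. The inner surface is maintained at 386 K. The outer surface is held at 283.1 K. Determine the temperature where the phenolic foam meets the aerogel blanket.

Series thermal resistances, inner to outer:
  R'_carbon steel = ln(0.211/0.186)/(2πk) = 0.1261/(2π·50.9) = 3.943×10^-4 m·K/W
  R'_phenolic foam = ln(0.451/0.211)/(2πk) = 0.7596/(2π·0.0187) = 6.465 m·K/W
  R'_aerogel blanket = ln(0.657/0.451)/(2πk) = 0.3762/(2π·0.0144) = 4.158 m·K/W
ΣR = 3.943×10^-4 + 6.465 + 4.158 = 10.62 m·K/W
Q' = ΔT/ΣR = (386 K − 283.1 K)/10.62 = 9.689 W/m
From the inner boundary to the phenolic foam/aerogel blanket interface, ΣR_partial = 6.465 m·K/W.
T_interface = T_in − Q'·ΣR_partial = 386 K − (9.689)(6.465) = 323.4 K

T = 323.4 K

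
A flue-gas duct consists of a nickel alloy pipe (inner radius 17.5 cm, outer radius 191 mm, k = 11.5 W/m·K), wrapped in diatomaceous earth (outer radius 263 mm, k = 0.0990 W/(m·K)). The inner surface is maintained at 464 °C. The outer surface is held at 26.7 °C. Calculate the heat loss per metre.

Resistance network (inner→outer):
  R'_nickel alloy = ln(0.191/0.175)/(2πk) = 0.08749/(2π·11.5) = 0.001211 m·K/W
  R'_diatomaceous earth = ln(0.263/0.191)/(2πk) = 0.3199/(2π·0.0990) = 0.5142 m·K/W
ΣR = 0.001211 + 0.5142 = 0.5154 m·K/W
Q' = ΔT/ΣR = (464 °C − 26.7 °C)/0.5154 = 848 W/m

Q' = 848 W/m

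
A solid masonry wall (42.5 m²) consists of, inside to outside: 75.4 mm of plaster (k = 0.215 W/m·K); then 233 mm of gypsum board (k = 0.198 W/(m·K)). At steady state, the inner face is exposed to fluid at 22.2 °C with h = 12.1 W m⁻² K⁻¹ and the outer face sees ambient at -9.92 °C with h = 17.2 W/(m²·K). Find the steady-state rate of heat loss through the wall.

Series thermal resistances, inner to outer:
  R_conv,in = 1/(hA) = 1/(12.1·42.5) = 0.001945 K/W
  R_plaster = L/(kA) = 0.0754/(0.215·42.5) = 0.008252 K/W
  R_gypsum board = L/(kA) = 0.233/(0.198·42.5) = 0.02769 K/W
  R_conv,out = 1/(hA) = 1/(17.2·42.5) = 0.001368 K/W
ΣR = 0.001945 + 0.008252 + 0.02769 + 0.001368 = 0.03925 K/W
Q = ΔT/ΣR = (22.2 °C − -9.92 °C)/0.03925 = 818 W

Q = 818 W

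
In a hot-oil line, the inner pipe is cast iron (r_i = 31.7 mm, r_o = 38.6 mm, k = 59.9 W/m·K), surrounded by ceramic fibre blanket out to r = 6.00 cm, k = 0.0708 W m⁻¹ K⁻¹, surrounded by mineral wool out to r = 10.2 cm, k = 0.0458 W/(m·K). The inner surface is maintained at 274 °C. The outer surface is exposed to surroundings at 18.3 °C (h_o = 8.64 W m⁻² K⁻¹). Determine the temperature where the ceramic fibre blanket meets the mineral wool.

Series thermal resistances, inner to outer:
  R'_cast iron = ln(0.0386/0.0317)/(2πk) = 0.1969/(2π·59.9) = 5.233×10^-4 m·K/W
  R'_ceramic fibre blanket = ln(0.0600/0.0386)/(2πk) = 0.4411/(2π·0.0708) = 0.9916 m·K/W
  R'_mineral wool = ln(0.102/0.0600)/(2πk) = 0.5306/(2π·0.0458) = 1.844 m·K/W
  R'_conv,out = 1/(2πr h) = 1/(2π·0.102·8.64) = 0.1806 m·K/W
ΣR = 5.233×10^-4 + 0.9916 + 1.844 + 0.1806 = 3.017 m·K/W
Q' = ΔT/ΣR = (274 °C − 18.3 °C)/3.017 = 84.75 W/m
From the inner boundary to the ceramic fibre blanket/mineral wool interface, ΣR_partial = 0.9921 m·K/W.
T_interface = T_in − Q'·ΣR_partial = 274 °C − (84.75)(0.9921) = 190 °C

T = 190 °C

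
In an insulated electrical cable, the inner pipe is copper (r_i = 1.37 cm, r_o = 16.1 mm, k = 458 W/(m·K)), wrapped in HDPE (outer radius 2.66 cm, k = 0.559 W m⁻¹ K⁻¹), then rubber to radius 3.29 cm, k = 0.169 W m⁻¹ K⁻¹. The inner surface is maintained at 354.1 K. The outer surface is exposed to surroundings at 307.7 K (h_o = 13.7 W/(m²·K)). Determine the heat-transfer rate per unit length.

Q' = 66.6 W/m

Resistance network (inner→outer):
  R'_copper = ln(0.0161/0.0137)/(2πk) = 0.1614/(2π·458) = 5.609×10^-5 m·K/W
  R'_HDPE = ln(0.0266/0.0161)/(2πk) = 0.5021/(2π·0.559) = 0.1430 m·K/W
  R'_rubber = ln(0.0329/0.0266)/(2πk) = 0.2126/(2π·0.169) = 0.2002 m·K/W
  R'_conv,out = 1/(2πr h) = 1/(2π·0.0329·13.7) = 0.3531 m·K/W
ΣR = 5.609×10^-5 + 0.1430 + 0.2002 + 0.3531 = 0.6964 m·K/W
Q' = ΔT/ΣR = (354.1 K − 307.7 K)/0.6964 = 66.6 W/m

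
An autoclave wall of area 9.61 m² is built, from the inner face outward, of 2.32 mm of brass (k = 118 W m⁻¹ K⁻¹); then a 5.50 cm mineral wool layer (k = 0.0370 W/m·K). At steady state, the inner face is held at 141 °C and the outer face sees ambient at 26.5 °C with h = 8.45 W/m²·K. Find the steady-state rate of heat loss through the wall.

Resistance network (inner→outer):
  R_brass = L/(kA) = 0.00232/(118·9.61) = 2.046×10^-6 K/W
  R_mineral wool = L/(kA) = 0.0550/(0.0370·9.61) = 0.1547 K/W
  R_conv,out = 1/(hA) = 1/(8.45·9.61) = 0.01231 K/W
ΣR = 2.046×10^-6 + 0.1547 + 0.01231 = 0.1670 K/W
Q = ΔT/ΣR = (141 °C − 26.5 °C)/0.1670 = 686 W

Q = 686 W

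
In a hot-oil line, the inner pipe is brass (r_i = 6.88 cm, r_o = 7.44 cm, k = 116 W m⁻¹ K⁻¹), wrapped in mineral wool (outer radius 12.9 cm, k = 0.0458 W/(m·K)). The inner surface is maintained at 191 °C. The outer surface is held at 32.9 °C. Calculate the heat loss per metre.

Treat each layer as a resistance in series:
  R'_brass = ln(0.0744/0.0688)/(2πk) = 0.07825/(2π·116) = 1.074×10^-4 m·K/W
  R'_mineral wool = ln(0.129/0.0744)/(2πk) = 0.5504/(2π·0.0458) = 1.912 m·K/W
ΣR = 1.074×10^-4 + 1.912 = 1.912 m·K/W
Q' = ΔT/ΣR = (191 °C − 32.9 °C)/1.912 = 82.7 W/m

Q' = 82.7 W/m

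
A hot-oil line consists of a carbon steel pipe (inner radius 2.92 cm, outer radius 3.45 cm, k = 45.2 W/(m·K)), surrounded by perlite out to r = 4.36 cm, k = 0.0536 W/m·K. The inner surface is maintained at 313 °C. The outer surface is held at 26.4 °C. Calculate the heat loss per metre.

Resistance network (inner→outer):
  R'_carbon steel = ln(0.0345/0.0292)/(2πk) = 0.1668/(2π·45.2) = 5.873×10^-4 m·K/W
  R'_perlite = ln(0.0436/0.0345)/(2πk) = 0.2341/(2π·0.0536) = 0.6951 m·K/W
ΣR = 5.873×10^-4 + 0.6951 = 0.6957 m·K/W
Q' = ΔT/ΣR = (313 °C − 26.4 °C)/0.6957 = 412 W/m

Q' = 412 W/m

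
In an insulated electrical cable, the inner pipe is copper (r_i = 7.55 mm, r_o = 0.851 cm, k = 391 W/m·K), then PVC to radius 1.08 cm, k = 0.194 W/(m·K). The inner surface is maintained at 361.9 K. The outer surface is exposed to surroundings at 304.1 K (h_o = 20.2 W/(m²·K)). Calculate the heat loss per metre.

Q' = 62.5 W/m

Series thermal resistances, inner to outer:
  R'_copper = ln(0.00851/0.00755)/(2πk) = 0.1197/(2π·391) = 4.872×10^-5 m·K/W
  R'_PVC = ln(0.0108/0.00851)/(2πk) = 0.2383/(2π·0.194) = 0.1955 m·K/W
  R'_conv,out = 1/(2πr h) = 1/(2π·0.0108·20.2) = 0.7295 m·K/W
ΣR = 4.872×10^-5 + 0.1955 + 0.7295 = 0.9250 m·K/W
Q' = ΔT/ΣR = (361.9 K − 304.1 K)/0.9250 = 62.5 W/m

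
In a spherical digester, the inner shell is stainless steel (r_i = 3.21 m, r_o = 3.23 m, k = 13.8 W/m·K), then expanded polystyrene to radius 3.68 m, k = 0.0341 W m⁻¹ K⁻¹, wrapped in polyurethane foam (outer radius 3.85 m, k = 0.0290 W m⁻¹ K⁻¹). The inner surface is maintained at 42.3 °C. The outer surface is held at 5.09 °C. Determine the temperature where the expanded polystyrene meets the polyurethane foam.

Treat each layer as a resistance in series:
  R_stainless steel = (1/3.21 − 1/3.23)/(4πk) = 0.001929/(4π·13.8) = 1.112×10^-5 K/W
  R_expanded polystyrene = (1/3.23 − 1/3.68)/(4πk) = 0.03786/(4π·0.0341) = 0.08835 K/W
  R_polyurethane foam = (1/3.68 − 1/3.85)/(4πk) = 0.01200/(4π·0.0290) = 0.03293 K/W
ΣR = 1.112×10^-5 + 0.08835 + 0.03293 = 0.1213 K/W
Q = ΔT/ΣR = (42.3 °C − 5.09 °C)/0.1213 = 306.8 W
From the inner boundary to the expanded polystyrene/polyurethane foam interface, ΣR_partial = 0.08836 K/W.
T_interface = T_in − Q·ΣR_partial = 42.3 °C − (306.8)(0.08836) = 15.2 °C

T = 15.2 °C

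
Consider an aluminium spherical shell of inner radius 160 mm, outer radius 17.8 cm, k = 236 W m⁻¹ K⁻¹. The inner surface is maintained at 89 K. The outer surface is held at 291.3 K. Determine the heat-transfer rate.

Q = 4πk·ΔT/(1/r₁ − 1/r₂) = 4π × 236 × 202.3 / (1/0.160 − 1/0.178) = 9.49×10^5 W

Q = 949 kW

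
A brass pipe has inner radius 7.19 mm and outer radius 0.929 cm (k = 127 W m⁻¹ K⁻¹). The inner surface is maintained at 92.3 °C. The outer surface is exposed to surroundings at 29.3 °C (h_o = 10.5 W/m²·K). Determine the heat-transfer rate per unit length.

Series thermal resistances, inner to outer:
  R'_brass = ln(0.00929/0.00719)/(2πk) = 0.2562/(2π·127) = 3.211×10^-4 m·K/W
  R'_conv,out = 1/(2πr h) = 1/(2π·0.00929·10.5) = 1.632 m·K/W
ΣR = 3.211×10^-4 + 1.632 = 1.632 m·K/W
Q' = ΔT/ΣR = (92.3 °C − 29.3 °C)/1.632 = 38.6 W/m

Q' = 38.6 W/m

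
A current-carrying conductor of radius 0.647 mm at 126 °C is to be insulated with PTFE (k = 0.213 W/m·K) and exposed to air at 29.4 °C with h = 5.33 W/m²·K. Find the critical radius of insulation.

r_cr = 4.00 cm

For a cylinder, r_cr = k_ins/h = 0.213/5.33 = 0.0400 m = 4.00 cm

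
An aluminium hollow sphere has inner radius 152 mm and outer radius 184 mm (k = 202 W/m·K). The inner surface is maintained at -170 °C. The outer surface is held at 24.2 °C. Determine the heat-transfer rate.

Q = 4.31×10^5 W

Q = 4πk·ΔT/(1/r₁ − 1/r₂) = 4π × 202 × 194.2 / (1/0.152 − 1/0.184) = 4.31×10^5 W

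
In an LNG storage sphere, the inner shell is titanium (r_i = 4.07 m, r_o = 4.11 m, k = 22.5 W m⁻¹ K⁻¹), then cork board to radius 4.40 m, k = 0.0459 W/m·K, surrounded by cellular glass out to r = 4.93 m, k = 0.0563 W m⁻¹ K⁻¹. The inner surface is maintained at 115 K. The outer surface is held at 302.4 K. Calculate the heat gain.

Q = 3010 W

Treat each layer as a resistance in series:
  R_titanium = (1/4.07 − 1/4.11)/(4πk) = 0.002391/(4π·22.5) = 8.457×10^-6 K/W
  R_cork board = (1/4.11 − 1/4.40)/(4πk) = 0.01604/(4π·0.0459) = 0.02780 K/W
  R_cellular glass = (1/4.40 − 1/4.93)/(4πk) = 0.02443/(4π·0.0563) = 0.03453 K/W
ΣR = 8.457×10^-6 + 0.02780 + 0.03453 = 0.06234 K/W
Q = ΔT/ΣR = (115 K − 302.4 K)/0.06234 = -3010 W
(Negative Q ⇒ heat flows inward; heat gain = 3010 W.)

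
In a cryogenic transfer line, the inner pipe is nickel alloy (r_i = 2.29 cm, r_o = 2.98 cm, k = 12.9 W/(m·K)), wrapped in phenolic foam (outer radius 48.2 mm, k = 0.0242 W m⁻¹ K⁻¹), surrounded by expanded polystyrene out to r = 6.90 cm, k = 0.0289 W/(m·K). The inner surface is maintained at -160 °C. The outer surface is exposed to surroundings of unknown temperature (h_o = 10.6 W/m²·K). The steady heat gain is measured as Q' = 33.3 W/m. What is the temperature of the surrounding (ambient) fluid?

Sum the resistances:
  R'_nickel alloy = ln(0.0298/0.0229)/(2πk) = 0.2634/(2π·12.9) = 0.003249 m·K/W
  R'_phenolic foam = ln(0.0482/0.0298)/(2πk) = 0.4809/(2π·0.0242) = 3.162 m·K/W
  R'_expanded polystyrene = ln(0.0690/0.0482)/(2πk) = 0.3587/(2π·0.0289) = 1.976 m·K/W
  R'_conv,out = 1/(2πr h) = 1/(2π·0.0690·10.6) = 0.2176 m·K/W
ΣR = 5.359 m·K/W
ΔT = Q'·ΣR = 33.3 × 5.359 = 178.5 K
Heat flows inward, so T_out = T_in + ΔT = -160 + 178.5 = 18.5 °C

T_out = 18.5 °C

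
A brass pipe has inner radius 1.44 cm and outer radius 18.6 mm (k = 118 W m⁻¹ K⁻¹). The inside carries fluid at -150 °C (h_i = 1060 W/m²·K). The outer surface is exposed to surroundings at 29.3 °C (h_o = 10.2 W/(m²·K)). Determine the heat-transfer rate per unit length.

Q' = 211 W/m

Resistance network (inner→outer):
  R'_conv,in = 1/(2πr h) = 1/(2π·0.0144·1060) = 0.01043 m·K/W
  R'_brass = ln(0.0186/0.0144)/(2πk) = 0.2559/(2π·118) = 3.452×10^-4 m·K/W
  R'_conv,out = 1/(2πr h) = 1/(2π·0.0186·10.2) = 0.8389 m·K/W
ΣR = 0.01043 + 3.452×10^-4 + 0.8389 = 0.8497 m·K/W
Q' = ΔT/ΣR = (-150 °C − 29.3 °C)/0.8497 = -211 W/m
(Negative Q' ⇒ heat flows inward; heat gain = 211 W/m.)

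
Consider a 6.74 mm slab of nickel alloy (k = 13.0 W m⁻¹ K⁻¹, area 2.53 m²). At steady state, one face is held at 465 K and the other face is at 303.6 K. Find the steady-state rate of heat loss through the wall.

Q = kA·ΔT/L = 13.0 × 2.53 × |465 K − 303.6 K| / 0.00674 = 7.88×10^5 W

Q = 788 kW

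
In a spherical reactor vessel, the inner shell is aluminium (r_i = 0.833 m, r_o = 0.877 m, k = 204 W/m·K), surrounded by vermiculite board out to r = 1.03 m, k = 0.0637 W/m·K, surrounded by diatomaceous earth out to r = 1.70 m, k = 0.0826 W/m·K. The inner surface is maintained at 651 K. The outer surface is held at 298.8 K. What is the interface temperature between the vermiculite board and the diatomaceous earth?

T = 523 K

Series thermal resistances, inner to outer:
  R_aluminium = (1/0.833 − 1/0.877)/(4πk) = 0.06023/(4π·204) = 2.349×10^-5 K/W
  R_vermiculite board = (1/0.877 − 1/1.03)/(4πk) = 0.1694/(4π·0.0637) = 0.2116 K/W
  R_diatomaceous earth = (1/1.03 − 1/1.70)/(4πk) = 0.3826/(4π·0.0826) = 0.3686 K/W
ΣR = 2.349×10^-5 + 0.2116 + 0.3686 = 0.5802 K/W
Q = ΔT/ΣR = (651 K − 298.8 K)/0.5802 = 607.0 W
From the inner boundary to the vermiculite board/diatomaceous earth interface, ΣR_partial = 0.2116 K/W.
T_interface = T_in − Q·ΣR_partial = 651 K − (607.0)(0.2116) = 523 K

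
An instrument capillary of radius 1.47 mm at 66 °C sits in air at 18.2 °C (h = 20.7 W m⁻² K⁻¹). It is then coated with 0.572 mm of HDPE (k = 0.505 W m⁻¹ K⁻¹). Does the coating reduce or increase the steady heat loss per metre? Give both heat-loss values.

Critical radius for a cylinder: r_cr = k/h = 0.0244 m = 2.44 cm.
Outer radius after coating: r₂ = 0.00147 + 5.72×10^-4 = 0.002042 m.
Since r₁ < r_cr and r₂ ≤ r_cr, the coating moves toward the maximum at r_cr — heat loss rises.
Bare: R = 1/(2πr₁h) = 5.230 m·K/W; Q = 47.8/5.230 = 9.14 W/m.
Coated: R = R_cond + R_conv = 3.869 m·K/W; Q = 47.8/3.869 = 12.4 W/m.

increases: 9.14 → 12.4 W/m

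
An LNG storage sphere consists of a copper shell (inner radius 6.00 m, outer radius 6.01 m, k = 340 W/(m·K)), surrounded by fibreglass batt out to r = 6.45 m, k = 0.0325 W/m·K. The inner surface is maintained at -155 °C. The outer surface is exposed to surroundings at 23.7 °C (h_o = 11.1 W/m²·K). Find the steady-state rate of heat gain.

Resistance network (inner→outer):
  R_copper = (1/6.00 − 1/6.01)/(4πk) = 2.773×10^-4/(4π·340) = 6.491×10^-8 K/W
  R_fibreglass batt = (1/6.01 − 1/6.45)/(4πk) = 0.01135/(4π·0.0325) = 0.02779 K/W
  R_conv,out = 1/(4πr²h) = 1/(4π·6.45²·11.1) = 1.723×10^-4 K/W
ΣR = 6.491×10^-8 + 0.02779 + 1.723×10^-4 = 0.02796 K/W
Q = ΔT/ΣR = (-155 °C − 23.7 °C)/0.02796 = -6390 W
(Negative Q ⇒ heat flows inward; heat gain = 6390 W.)

Q = 6.39 kW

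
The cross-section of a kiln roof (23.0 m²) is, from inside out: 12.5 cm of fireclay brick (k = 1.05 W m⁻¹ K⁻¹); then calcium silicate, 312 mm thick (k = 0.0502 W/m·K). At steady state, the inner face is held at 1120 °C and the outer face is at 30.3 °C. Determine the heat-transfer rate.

Q = 3.96 kW

Treat each layer as a resistance in series:
  R_fireclay brick = L/(kA) = 0.125/(1.05·23.0) = 0.005176 K/W
  R_calcium silicate = L/(kA) = 0.312/(0.0502·23.0) = 0.2702 K/W
ΣR = 0.005176 + 0.2702 = 0.2754 K/W
Q = ΔT/ΣR = (1120 °C − 30.3 °C)/0.2754 = 3960 W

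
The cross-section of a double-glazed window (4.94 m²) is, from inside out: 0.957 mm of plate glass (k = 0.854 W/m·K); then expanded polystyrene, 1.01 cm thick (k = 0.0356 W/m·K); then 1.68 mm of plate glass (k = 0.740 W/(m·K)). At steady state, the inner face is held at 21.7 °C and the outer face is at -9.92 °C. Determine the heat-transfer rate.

Resistance network (inner→outer):
  R_plate glass = L/(kA) = 9.57×10^-4/(0.854·4.94) = 2.268×10^-4 K/W
  R_expanded polystyrene = L/(kA) = 0.0101/(0.0356·4.94) = 0.05743 K/W
  R_plate glass = L/(kA) = 0.00168/(0.740·4.94) = 4.596×10^-4 K/W
ΣR = 2.268×10^-4 + 0.05743 + 4.596×10^-4 = 0.05812 K/W
Q = ΔT/ΣR = (21.7 °C − -9.92 °C)/0.05812 = 544 W

Q = 544 W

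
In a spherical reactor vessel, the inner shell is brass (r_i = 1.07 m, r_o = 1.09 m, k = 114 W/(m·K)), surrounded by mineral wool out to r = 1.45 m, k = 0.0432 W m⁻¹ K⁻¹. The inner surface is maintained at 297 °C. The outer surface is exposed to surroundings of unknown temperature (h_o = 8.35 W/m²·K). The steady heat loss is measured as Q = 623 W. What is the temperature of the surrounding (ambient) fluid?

T_out = 32.8 °C

Series resistances:
  R_brass = (1/1.07 − 1/1.09)/(4πk) = 0.01715/(4π·114) = 1.197×10^-5 K/W
  R_mineral wool = (1/1.09 − 1/1.45)/(4πk) = 0.2278/(4π·0.0432) = 0.4196 K/W
  R_conv,out = 1/(4πr²h) = 1/(4π·1.45²·8.35) = 0.004533 K/W
ΣR = 0.4241 K/W
ΔT = Q·ΣR = 623 × 0.4241 = 264.2 K
Heat flows outward, so T_out = T_in − ΔT = 297 − 264.2 = 32.8 °C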